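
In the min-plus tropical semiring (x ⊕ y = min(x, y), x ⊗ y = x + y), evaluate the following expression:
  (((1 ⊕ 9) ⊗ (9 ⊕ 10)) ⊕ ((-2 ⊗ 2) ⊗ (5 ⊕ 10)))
(((1 ⊕ 9) ⊗ (9 ⊕ 10)) ⊕ ((-2 ⊗ 2) ⊗ (5 ⊕ 10))) = 5

Expand innermost to outermost. Recall ⊕ takes the minimum of its arguments and ⊗ takes their sum. Working out the expression (((1 ⊕ 9) ⊗ (9 ⊕ 10)) ⊕ ((-2 ⊗ 2) ⊗ (5 ⊕ 10))) gives 5.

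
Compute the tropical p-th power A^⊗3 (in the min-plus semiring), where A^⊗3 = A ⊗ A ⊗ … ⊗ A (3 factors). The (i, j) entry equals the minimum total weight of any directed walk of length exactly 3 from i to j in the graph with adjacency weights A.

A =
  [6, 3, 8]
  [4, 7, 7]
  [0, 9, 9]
A^⊗3 =
  [10, 10, 15]
  [11, 10, 14]
  [7, 9, 10]

Each entry (A^⊗3)_ij equals the minimum over all length-3 walks i = v_0 → v_1 → … → v_3 = j of Σ_t A[v_t][v_{t+1}]. For example, for (i, j) = (0, 2) we minimise over 9 possible intermediate vertex sequences; the minimum is 15, attained along the walk 0 → 1 → 0 → 2.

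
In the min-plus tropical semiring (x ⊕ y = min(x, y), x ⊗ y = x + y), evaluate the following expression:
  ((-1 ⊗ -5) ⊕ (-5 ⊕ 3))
((-1 ⊗ -5) ⊕ (-5 ⊕ 3)) = -6

Expand innermost to outermost. Recall ⊕ takes the minimum of its arguments and ⊗ takes their sum. Working out the expression ((-1 ⊗ -5) ⊕ (-5 ⊕ 3)) gives -6.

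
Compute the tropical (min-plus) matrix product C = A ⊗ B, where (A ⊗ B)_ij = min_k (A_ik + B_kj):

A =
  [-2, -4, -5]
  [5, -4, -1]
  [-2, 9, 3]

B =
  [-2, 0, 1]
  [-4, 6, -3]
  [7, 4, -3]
A ⊗ B =
  [-8, -2, -8]
  [-8, 2, -7]
  [-4, -2, -1]

Apply the min-plus product entry-by-entry:
  C[0][0] = min over k of (A[0][0] + B[0][0] = -2 + -2 = -4, A[0][1] + B[1][0] = -4 + -4 = -8, A[0][2] + B[2][0] = -5 + 7 = 2) = -8 (attained at k = 1)
  C[0][1] = min over k of (A[0][0] + B[0][1] = -2 + 0 = -2, A[0][1] + B[1][1] = -4 + 6 = 2, A[0][2] + B[2][1] = -5 + 4 = -1) = -2 (attained at k = 0)
  C[0][2] = min over k of (A[0][0] + B[0][2] = -2 + 1 = -1, A[0][1] + B[1][2] = -4 + -3 = -7, A[0][2] + B[2][2] = -5 + -3 = -8) = -8 (attained at k = 2)
  C[1][0] = min over k of (A[1][0] + B[0][0] = 5 + -2 = 3, A[1][1] + B[1][0] = -4 + -4 = -8, A[1][2] + B[2][0] = -1 + 7 = 6) = -8 (attained at k = 1)
  C[1][1] = min over k of (A[1][0] + B[0][1] = 5 + 0 = 5, A[1][1] + B[1][1] = -4 + 6 = 2, A[1][2] + B[2][1] = -1 + 4 = 3) = 2 (attained at k = 1)
  C[1][2] = min over k of (A[1][0] + B[0][2] = 5 + 1 = 6, A[1][1] + B[1][2] = -4 + -3 = -7, A[1][2] + B[2][2] = -1 + -3 = -4) = -7 (attained at k = 1)
  C[2][0] = min over k of (A[2][0] + B[0][0] = -2 + -2 = -4, A[2][1] + B[1][0] = 9 + -4 = 5, A[2][2] + B[2][0] = 3 + 7 = 10) = -4 (attained at k = 0)
  C[2][1] = min over k of (A[2][0] + B[0][1] = -2 + 0 = -2, A[2][1] + B[1][1] = 9 + 6 = 15, A[2][2] + B[2][1] = 3 + 4 = 7) = -2 (attained at k = 0)
  C[2][2] = min over k of (A[2][0] + B[0][2] = -2 + 1 = -1, A[2][1] + B[1][2] = 9 + -3 = 6, A[2][2] + B[2][2] = 3 + -3 = 0) = -1 (attained at k = 0)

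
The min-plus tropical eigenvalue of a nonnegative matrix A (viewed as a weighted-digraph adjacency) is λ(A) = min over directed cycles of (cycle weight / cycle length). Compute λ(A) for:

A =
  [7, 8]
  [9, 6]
λ(A) = 6

Enumerate directed cycles and compute their means (weight / length). Sample:
  cycle 0 → 0: weight = 7, length = 1, mean = 7/1 ≈ 7.000
  cycle 1 → 1: weight = 6, length = 1, mean = 6/1 ≈ 6.000
  cycle 0 → 1 → 0: weight = 17, length = 2, mean = 17/2 ≈ 8.500
  cycle 1 → 0 → 1: weight = 17, length = 2, mean = 17/2 ≈ 8.500
Minimum mean = 6.000, attained e.g. along the cycle 1 → 1 with weight 6 and length 1. So λ(A) = 6/1 = 6.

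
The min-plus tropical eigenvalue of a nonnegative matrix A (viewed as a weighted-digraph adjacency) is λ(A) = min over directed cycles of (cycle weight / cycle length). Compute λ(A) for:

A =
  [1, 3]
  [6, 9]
λ(A) = 1

Enumerate directed cycles and compute their means (weight / length). Sample:
  cycle 0 → 0: weight = 1, length = 1, mean = 1/1 ≈ 1.000
  cycle 1 → 1: weight = 9, length = 1, mean = 9/1 ≈ 9.000
  cycle 0 → 1 → 0: weight = 9, length = 2, mean = 9/2 ≈ 4.500
  cycle 1 → 0 → 1: weight = 9, length = 2, mean = 9/2 ≈ 4.500
Minimum mean = 1.000, attained e.g. along the cycle 0 → 0 with weight 1 and length 1. So λ(A) = 1/1 = 1.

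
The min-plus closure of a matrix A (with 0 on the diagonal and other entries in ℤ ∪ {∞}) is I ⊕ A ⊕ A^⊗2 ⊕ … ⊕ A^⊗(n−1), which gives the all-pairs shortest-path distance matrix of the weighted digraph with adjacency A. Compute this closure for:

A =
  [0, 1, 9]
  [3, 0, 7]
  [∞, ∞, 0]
Closure =
  [0, 1, 8]
  [3, 0, 7]
  [∞, ∞, 0]

This is the Floyd-Warshall all-pairs shortest-path computation. For each intermediate vertex k = 0, 1, …, 2, update dist[i][j] ← min(dist[i][j], dist[i][k] + dist[k][j]). The final matrix gives, for each (i, j), the minimum total weight of any directed path from i to j (possibly empty when i = j).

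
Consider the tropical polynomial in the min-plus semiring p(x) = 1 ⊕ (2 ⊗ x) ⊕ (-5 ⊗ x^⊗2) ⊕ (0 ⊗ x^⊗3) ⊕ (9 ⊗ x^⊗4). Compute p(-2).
p(-2) = -9

A tropical monomial a ⊗ x^⊗i evaluates to a + i · x. Evaluating each term at x = -2:
  Term 0 contributes 1 + 0 · -2 = 1
  Term 1 contributes 2 + 1 · -2 = 0
  Term 2 contributes -5 + 2 · -2 = -9
  Term 3 contributes 0 + 3 · -2 = -6
  Term 4 contributes 9 + 4 · -2 = 1
p(-2) = ⊕ of these = min[1, 0, -9, -6, 1] = -9.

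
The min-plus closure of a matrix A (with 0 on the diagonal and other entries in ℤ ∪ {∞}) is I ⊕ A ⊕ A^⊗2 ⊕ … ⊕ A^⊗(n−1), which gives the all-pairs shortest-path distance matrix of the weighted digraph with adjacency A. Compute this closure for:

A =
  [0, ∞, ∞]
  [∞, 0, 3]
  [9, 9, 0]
Closure =
  [0, ∞, ∞]
  [12, 0, 3]
  [9, 9, 0]

This is the Floyd-Warshall all-pairs shortest-path computation. For each intermediate vertex k = 0, 1, …, 2, update dist[i][j] ← min(dist[i][j], dist[i][k] + dist[k][j]). The final matrix gives, for each (i, j), the minimum total weight of any directed path from i to j (possibly empty when i = j).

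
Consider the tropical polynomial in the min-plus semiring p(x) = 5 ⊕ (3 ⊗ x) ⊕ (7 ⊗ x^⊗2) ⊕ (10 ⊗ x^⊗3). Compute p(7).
p(7) = 5

A tropical monomial a ⊗ x^⊗i evaluates to a + i · x. Evaluating each term at x = 7:
  Term 0 contributes 5 + 0 · 7 = 5
  Term 1 contributes 3 + 1 · 7 = 10
  Term 2 contributes 7 + 2 · 7 = 21
  Term 3 contributes 10 + 3 · 7 = 31
p(7) = ⊕ of these = min[5, 10, 21, 31] = 5.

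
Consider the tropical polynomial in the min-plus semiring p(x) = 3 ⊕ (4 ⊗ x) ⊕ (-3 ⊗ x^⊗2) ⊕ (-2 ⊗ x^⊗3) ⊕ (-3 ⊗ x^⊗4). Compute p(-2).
p(-2) = -11

A tropical monomial a ⊗ x^⊗i evaluates to a + i · x. Evaluating each term at x = -2:
  Term 0 contributes 3 + 0 · -2 = 3
  Term 1 contributes 4 + 1 · -2 = 2
  Term 2 contributes -3 + 2 · -2 = -7
  Term 3 contributes -2 + 3 · -2 = -8
  Term 4 contributes -3 + 4 · -2 = -11
p(-2) = ⊕ of these = min[3, 2, -7, -8, -11] = -11.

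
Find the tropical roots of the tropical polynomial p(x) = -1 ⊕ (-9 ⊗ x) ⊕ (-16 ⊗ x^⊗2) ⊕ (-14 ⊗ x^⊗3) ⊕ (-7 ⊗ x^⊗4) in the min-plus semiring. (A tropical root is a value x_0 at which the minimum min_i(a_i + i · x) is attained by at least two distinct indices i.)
Roots: {-7, -2, 7, 8}

Each tropical root is a break point of the lower envelope of the lines y = a_i + i · x (there are 5 lines, with slopes 0, 1, ..., 4). Only the lines that attain the minimum somewhere contribute to roots; other lines are dominated. Here the surviving (envelope) indices are i = 4, i = 3, i = 2, i = 1, i = 0.
Intersections between consecutive envelope lines give the roots: for adjacent envelope indices i < j the intersection is x = (a_i − a_j) / (j − i). Reading off the sorted break points: {-7, -2, 7, 8}.
Verification: at each break x_0, at least two indices attain the minimum of min_i(a_i + i · x_0).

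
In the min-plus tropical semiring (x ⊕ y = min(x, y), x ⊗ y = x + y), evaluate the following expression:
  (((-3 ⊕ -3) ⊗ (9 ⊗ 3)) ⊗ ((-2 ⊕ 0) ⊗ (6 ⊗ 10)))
(((-3 ⊕ -3) ⊗ (9 ⊗ 3)) ⊗ ((-2 ⊕ 0) ⊗ (6 ⊗ 10))) = 23

Expand innermost to outermost. Recall ⊕ takes the minimum of its arguments and ⊗ takes their sum. Working out the expression (((-3 ⊕ -3) ⊗ (9 ⊗ 3)) ⊗ ((-2 ⊕ 0) ⊗ (6 ⊗ 10))) gives 23.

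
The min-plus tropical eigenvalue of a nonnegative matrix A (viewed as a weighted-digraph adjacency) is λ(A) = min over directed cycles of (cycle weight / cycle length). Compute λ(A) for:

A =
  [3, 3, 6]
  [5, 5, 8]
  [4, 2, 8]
λ(A) = 3

Enumerate directed cycles and compute their means (weight / length). Sample:
  cycle 0 → 0: weight = 3, length = 1, mean = 3/1 ≈ 3.000
  cycle 1 → 1: weight = 5, length = 1, mean = 5/1 ≈ 5.000
  cycle 2 → 2: weight = 8, length = 1, mean = 8/1 ≈ 8.000
  cycle 0 → 1 → 0: weight = 8, length = 2, mean = 8/2 ≈ 4.000
  cycle 0 → 2 → 0: weight = 10, length = 2, mean = 10/2 ≈ 5.000
  cycle 1 → 0 → 1: weight = 8, length = 2, mean = 8/2 ≈ 4.000
Minimum mean = 3.000, attained e.g. along the cycle 0 → 0 with weight 3 and length 1. So λ(A) = 3/1 = 3.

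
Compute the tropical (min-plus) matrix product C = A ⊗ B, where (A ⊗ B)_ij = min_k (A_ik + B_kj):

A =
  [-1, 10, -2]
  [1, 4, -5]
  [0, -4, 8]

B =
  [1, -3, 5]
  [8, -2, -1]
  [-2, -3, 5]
A ⊗ B =
  [-4, -5, 3]
  [-7, -8, 0]
  [1, -6, -5]

Apply the min-plus product entry-by-entry:
  C[0][0] = min over k of (A[0][0] + B[0][0] = -1 + 1 = 0, A[0][1] + B[1][0] = 10 + 8 = 18, A[0][2] + B[2][0] = -2 + -2 = -4) = -4 (attained at k = 2)
  C[0][1] = min over k of (A[0][0] + B[0][1] = -1 + -3 = -4, A[0][1] + B[1][1] = 10 + -2 = 8, A[0][2] + B[2][1] = -2 + -3 = -5) = -5 (attained at k = 2)
  C[0][2] = min over k of (A[0][0] + B[0][2] = -1 + 5 = 4, A[0][1] + B[1][2] = 10 + -1 = 9, A[0][2] + B[2][2] = -2 + 5 = 3) = 3 (attained at k = 2)
  C[1][0] = min over k of (A[1][0] + B[0][0] = 1 + 1 = 2, A[1][1] + B[1][0] = 4 + 8 = 12, A[1][2] + B[2][0] = -5 + -2 = -7) = -7 (attained at k = 2)
  C[1][1] = min over k of (A[1][0] + B[0][1] = 1 + -3 = -2, A[1][1] + B[1][1] = 4 + -2 = 2, A[1][2] + B[2][1] = -5 + -3 = -8) = -8 (attained at k = 2)
  C[1][2] = min over k of (A[1][0] + B[0][2] = 1 + 5 = 6, A[1][1] + B[1][2] = 4 + -1 = 3, A[1][2] + B[2][2] = -5 + 5 = 0) = 0 (attained at k = 2)
  C[2][0] = min over k of (A[2][0] + B[0][0] = 0 + 1 = 1, A[2][1] + B[1][0] = -4 + 8 = 4, A[2][2] + B[2][0] = 8 + -2 = 6) = 1 (attained at k = 0)
  C[2][1] = min over k of (A[2][0] + B[0][1] = 0 + -3 = -3, A[2][1] + B[1][1] = -4 + -2 = -6, A[2][2] + B[2][1] = 8 + -3 = 5) = -6 (attained at k = 1)
  C[2][2] = min over k of (A[2][0] + B[0][2] = 0 + 5 = 5, A[2][1] + B[1][2] = -4 + -1 = -5, A[2][2] + B[2][2] = 8 + 5 = 13) = -5 (attained at k = 1)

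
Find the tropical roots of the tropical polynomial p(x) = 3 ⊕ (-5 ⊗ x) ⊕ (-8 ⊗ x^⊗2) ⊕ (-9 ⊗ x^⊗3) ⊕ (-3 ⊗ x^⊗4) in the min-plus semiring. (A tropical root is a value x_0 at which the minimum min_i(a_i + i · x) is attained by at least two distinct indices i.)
Roots: {-6, 1, 3, 8}

Each tropical root is a break point of the lower envelope of the lines y = a_i + i · x (there are 5 lines, with slopes 0, 1, ..., 4). Only the lines that attain the minimum somewhere contribute to roots; other lines are dominated. Here the surviving (envelope) indices are i = 4, i = 3, i = 2, i = 1, i = 0.
Intersections between consecutive envelope lines give the roots: for adjacent envelope indices i < j the intersection is x = (a_i − a_j) / (j − i). Reading off the sorted break points: {-6, 1, 3, 8}.
Verification: at each break x_0, at least two indices attain the minimum of min_i(a_i + i · x_0).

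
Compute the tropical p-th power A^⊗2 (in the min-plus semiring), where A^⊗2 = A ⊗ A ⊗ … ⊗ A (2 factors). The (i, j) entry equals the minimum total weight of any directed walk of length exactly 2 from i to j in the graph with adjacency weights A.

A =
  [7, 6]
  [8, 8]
A^⊗2 =
  [14, 13]
  [15, 14]

Each entry (A^⊗2)_ij equals the minimum over all length-2 walks i = v_0 → v_1 → … → v_2 = j of Σ_t A[v_t][v_{t+1}]. For example, for (i, j) = (0, 1) we minimise over 2 possible intermediate vertex sequences; the minimum is 13, attained along the walk 0 → 0 → 1.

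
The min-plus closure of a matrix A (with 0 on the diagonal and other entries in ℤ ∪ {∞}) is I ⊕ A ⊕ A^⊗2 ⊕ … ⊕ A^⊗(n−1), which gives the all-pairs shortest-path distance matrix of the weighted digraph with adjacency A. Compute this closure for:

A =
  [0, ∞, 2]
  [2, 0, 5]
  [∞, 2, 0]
Closure =
  [0, 4, 2]
  [2, 0, 4]
  [4, 2, 0]

This is the Floyd-Warshall all-pairs shortest-path computation. For each intermediate vertex k = 0, 1, …, 2, update dist[i][j] ← min(dist[i][j], dist[i][k] + dist[k][j]). The final matrix gives, for each (i, j), the minimum total weight of any directed path from i to j (possibly empty when i = j).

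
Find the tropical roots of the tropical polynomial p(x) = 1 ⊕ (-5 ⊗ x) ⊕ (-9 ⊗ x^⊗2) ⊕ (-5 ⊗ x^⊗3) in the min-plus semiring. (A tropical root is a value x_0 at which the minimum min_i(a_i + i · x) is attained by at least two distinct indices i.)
Roots: {-4, 4, 6}

Each tropical root is a break point of the lower envelope of the lines y = a_i + i · x (there are 4 lines, with slopes 0, 1, ..., 3). Only the lines that attain the minimum somewhere contribute to roots; other lines are dominated. Here the surviving (envelope) indices are i = 3, i = 2, i = 1, i = 0.
Intersections between consecutive envelope lines give the roots: for adjacent envelope indices i < j the intersection is x = (a_i − a_j) / (j − i). Reading off the sorted break points: {-4, 4, 6}.
Verification: at each break x_0, at least two indices attain the minimum of min_i(a_i + i · x_0).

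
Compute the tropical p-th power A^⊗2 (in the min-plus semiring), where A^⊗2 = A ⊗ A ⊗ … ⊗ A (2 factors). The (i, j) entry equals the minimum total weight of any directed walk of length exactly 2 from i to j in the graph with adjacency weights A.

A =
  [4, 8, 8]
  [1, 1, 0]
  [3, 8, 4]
A^⊗2 =
  [8, 9, 8]
  [2, 2, 1]
  [7, 9, 8]

Each entry (A^⊗2)_ij equals the minimum over all length-2 walks i = v_0 → v_1 → … → v_2 = j of Σ_t A[v_t][v_{t+1}]. For example, for (i, j) = (0, 2) we minimise over 3 possible intermediate vertex sequences; the minimum is 8, attained along the walk 0 → 1 → 2.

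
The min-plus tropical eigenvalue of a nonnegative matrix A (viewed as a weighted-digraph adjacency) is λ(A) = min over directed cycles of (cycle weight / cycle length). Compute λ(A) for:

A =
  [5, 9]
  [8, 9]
λ(A) = 5

Enumerate directed cycles and compute their means (weight / length). Sample:
  cycle 0 → 0: weight = 5, length = 1, mean = 5/1 ≈ 5.000
  cycle 1 → 1: weight = 9, length = 1, mean = 9/1 ≈ 9.000
  cycle 0 → 1 → 0: weight = 17, length = 2, mean = 17/2 ≈ 8.500
  cycle 1 → 0 → 1: weight = 17, length = 2, mean = 17/2 ≈ 8.500
Minimum mean = 5.000, attained e.g. along the cycle 0 → 0 with weight 5 and length 1. So λ(A) = 5/1 = 5.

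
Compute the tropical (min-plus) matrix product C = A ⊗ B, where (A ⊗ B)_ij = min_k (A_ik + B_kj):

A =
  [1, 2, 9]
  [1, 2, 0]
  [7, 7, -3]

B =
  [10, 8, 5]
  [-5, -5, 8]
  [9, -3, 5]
A ⊗ B =
  [-3, -3, 6]
  [-3, -3, 5]
  [2, -6, 2]

Apply the min-plus product entry-by-entry:
  C[0][0] = min over k of (A[0][0] + B[0][0] = 1 + 10 = 11, A[0][1] + B[1][0] = 2 + -5 = -3, A[0][2] + B[2][0] = 9 + 9 = 18) = -3 (attained at k = 1)
  C[0][1] = min over k of (A[0][0] + B[0][1] = 1 + 8 = 9, A[0][1] + B[1][1] = 2 + -5 = -3, A[0][2] + B[2][1] = 9 + -3 = 6) = -3 (attained at k = 1)
  C[0][2] = min over k of (A[0][0] + B[0][2] = 1 + 5 = 6, A[0][1] + B[1][2] = 2 + 8 = 10, A[0][2] + B[2][2] = 9 + 5 = 14) = 6 (attained at k = 0)
  C[1][0] = min over k of (A[1][0] + B[0][0] = 1 + 10 = 11, A[1][1] + B[1][0] = 2 + -5 = -3, A[1][2] + B[2][0] = 0 + 9 = 9) = -3 (attained at k = 1)
  C[1][1] = min over k of (A[1][0] + B[0][1] = 1 + 8 = 9, A[1][1] + B[1][1] = 2 + -5 = -3, A[1][2] + B[2][1] = 0 + -3 = -3) = -3 (attained at k = 1)
  C[1][2] = min over k of (A[1][0] + B[0][2] = 1 + 5 = 6, A[1][1] + B[1][2] = 2 + 8 = 10, A[1][2] + B[2][2] = 0 + 5 = 5) = 5 (attained at k = 2)
  C[2][0] = min over k of (A[2][0] + B[0][0] = 7 + 10 = 17, A[2][1] + B[1][0] = 7 + -5 = 2, A[2][2] + B[2][0] = -3 + 9 = 6) = 2 (attained at k = 1)
  C[2][1] = min over k of (A[2][0] + B[0][1] = 7 + 8 = 15, A[2][1] + B[1][1] = 7 + -5 = 2, A[2][2] + B[2][1] = -3 + -3 = -6) = -6 (attained at k = 2)
  C[2][2] = min over k of (A[2][0] + B[0][2] = 7 + 5 = 12, A[2][1] + B[1][2] = 7 + 8 = 15, A[2][2] + B[2][2] = -3 + 5 = 2) = 2 (attained at k = 2)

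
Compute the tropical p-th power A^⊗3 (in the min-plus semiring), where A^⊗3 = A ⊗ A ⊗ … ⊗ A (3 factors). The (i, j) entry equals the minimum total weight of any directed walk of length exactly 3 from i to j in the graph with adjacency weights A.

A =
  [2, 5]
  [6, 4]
A^⊗3 =
  [6, 9]
  [10, 12]

Each entry (A^⊗3)_ij equals the minimum over all length-3 walks i = v_0 → v_1 → … → v_3 = j of Σ_t A[v_t][v_{t+1}]. For example, for (i, j) = (0, 1) we minimise over 4 possible intermediate vertex sequences; the minimum is 9, attained along the walk 0 → 0 → 0 → 1.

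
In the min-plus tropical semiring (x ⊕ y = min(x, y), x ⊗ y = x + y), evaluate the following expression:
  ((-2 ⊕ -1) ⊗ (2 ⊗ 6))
((-2 ⊕ -1) ⊗ (2 ⊗ 6)) = 6

Expand innermost to outermost. Recall ⊕ takes the minimum of its arguments and ⊗ takes their sum. Working out the expression ((-2 ⊕ -1) ⊗ (2 ⊗ 6)) gives 6.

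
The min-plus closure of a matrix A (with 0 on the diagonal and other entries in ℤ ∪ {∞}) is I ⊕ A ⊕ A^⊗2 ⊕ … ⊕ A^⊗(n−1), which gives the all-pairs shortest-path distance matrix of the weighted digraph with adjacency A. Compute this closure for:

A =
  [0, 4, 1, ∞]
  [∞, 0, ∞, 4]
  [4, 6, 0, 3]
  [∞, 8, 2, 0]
Closure =
  [0, 4, 1, 4]
  [10, 0, 6, 4]
  [4, 6, 0, 3]
  [6, 8, 2, 0]

This is the Floyd-Warshall all-pairs shortest-path computation. For each intermediate vertex k = 0, 1, …, 3, update dist[i][j] ← min(dist[i][j], dist[i][k] + dist[k][j]). The final matrix gives, for each (i, j), the minimum total weight of any directed path from i to j (possibly empty when i = j).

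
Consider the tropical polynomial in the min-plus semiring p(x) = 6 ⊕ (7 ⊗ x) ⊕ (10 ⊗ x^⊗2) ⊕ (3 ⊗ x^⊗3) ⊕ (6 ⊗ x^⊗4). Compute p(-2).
p(-2) = -3

A tropical monomial a ⊗ x^⊗i evaluates to a + i · x. Evaluating each term at x = -2:
  Term 0 contributes 6 + 0 · -2 = 6
  Term 1 contributes 7 + 1 · -2 = 5
  Term 2 contributes 10 + 2 · -2 = 6
  Term 3 contributes 3 + 3 · -2 = -3
  Term 4 contributes 6 + 4 · -2 = -2
p(-2) = ⊕ of these = min[6, 5, 6, -3, -2] = -3.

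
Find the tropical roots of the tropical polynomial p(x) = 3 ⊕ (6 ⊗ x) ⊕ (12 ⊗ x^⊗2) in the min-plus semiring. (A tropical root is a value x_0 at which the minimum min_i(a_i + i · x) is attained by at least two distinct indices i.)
Roots: {-6, -3}

Each tropical root is a break point of the lower envelope of the lines y = a_i + i · x (there are 3 lines, with slopes 0, 1, ..., 2). Only the lines that attain the minimum somewhere contribute to roots; other lines are dominated. Here the surviving (envelope) indices are i = 2, i = 1, i = 0.
Intersections between consecutive envelope lines give the roots: for adjacent envelope indices i < j the intersection is x = (a_i − a_j) / (j − i). Reading off the sorted break points: {-6, -3}.
Verification: at each break x_0, at least two indices attain the minimum of min_i(a_i + i · x_0).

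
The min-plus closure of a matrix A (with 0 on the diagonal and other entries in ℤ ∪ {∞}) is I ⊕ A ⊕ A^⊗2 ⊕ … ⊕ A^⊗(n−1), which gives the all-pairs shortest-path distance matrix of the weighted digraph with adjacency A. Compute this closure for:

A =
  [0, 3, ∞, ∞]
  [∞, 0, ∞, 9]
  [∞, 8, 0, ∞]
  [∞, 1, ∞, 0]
Closure =
  [0, 3, ∞, 12]
  [∞, 0, ∞, 9]
  [∞, 8, 0, 17]
  [∞, 1, ∞, 0]

This is the Floyd-Warshall all-pairs shortest-path computation. For each intermediate vertex k = 0, 1, …, 3, update dist[i][j] ← min(dist[i][j], dist[i][k] + dist[k][j]). The final matrix gives, for each (i, j), the minimum total weight of any directed path from i to j (possibly empty when i = j).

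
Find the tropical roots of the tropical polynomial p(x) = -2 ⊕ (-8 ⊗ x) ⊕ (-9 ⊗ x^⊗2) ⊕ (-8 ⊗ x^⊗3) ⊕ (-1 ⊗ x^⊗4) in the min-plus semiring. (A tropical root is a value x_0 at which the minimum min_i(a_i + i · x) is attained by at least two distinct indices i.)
Roots: {-7, -1, 1, 6}

Each tropical root is a break point of the lower envelope of the lines y = a_i + i · x (there are 5 lines, with slopes 0, 1, ..., 4). Only the lines that attain the minimum somewhere contribute to roots; other lines are dominated. Here the surviving (envelope) indices are i = 4, i = 3, i = 2, i = 1, i = 0.
Intersections between consecutive envelope lines give the roots: for adjacent envelope indices i < j the intersection is x = (a_i − a_j) / (j − i). Reading off the sorted break points: {-7, -1, 1, 6}.
Verification: at each break x_0, at least two indices attain the minimum of min_i(a_i + i · x_0).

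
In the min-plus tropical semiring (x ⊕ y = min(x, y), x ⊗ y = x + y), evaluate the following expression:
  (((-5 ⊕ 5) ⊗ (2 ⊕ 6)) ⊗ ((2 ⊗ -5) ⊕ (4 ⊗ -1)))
(((-5 ⊕ 5) ⊗ (2 ⊕ 6)) ⊗ ((2 ⊗ -5) ⊕ (4 ⊗ -1))) = -6

Expand innermost to outermost. Recall ⊕ takes the minimum of its arguments and ⊗ takes their sum. Working out the expression (((-5 ⊕ 5) ⊗ (2 ⊕ 6)) ⊗ ((2 ⊗ -5) ⊕ (4 ⊗ -1))) gives -6.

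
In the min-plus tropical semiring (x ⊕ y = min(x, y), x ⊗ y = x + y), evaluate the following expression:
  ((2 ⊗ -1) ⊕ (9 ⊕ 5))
((2 ⊗ -1) ⊕ (9 ⊕ 5)) = 1

Expand innermost to outermost. Recall ⊕ takes the minimum of its arguments and ⊗ takes their sum. Working out the expression ((2 ⊗ -1) ⊕ (9 ⊕ 5)) gives 1.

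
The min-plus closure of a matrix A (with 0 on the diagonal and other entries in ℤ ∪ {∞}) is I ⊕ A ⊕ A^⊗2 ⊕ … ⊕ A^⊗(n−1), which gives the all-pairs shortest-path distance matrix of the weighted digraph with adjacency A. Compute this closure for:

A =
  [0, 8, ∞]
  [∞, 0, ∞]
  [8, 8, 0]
Closure =
  [0, 8, ∞]
  [∞, 0, ∞]
  [8, 8, 0]

This is the Floyd-Warshall all-pairs shortest-path computation. For each intermediate vertex k = 0, 1, …, 2, update dist[i][j] ← min(dist[i][j], dist[i][k] + dist[k][j]). The final matrix gives, for each (i, j), the minimum total weight of any directed path from i to j (possibly empty when i = j).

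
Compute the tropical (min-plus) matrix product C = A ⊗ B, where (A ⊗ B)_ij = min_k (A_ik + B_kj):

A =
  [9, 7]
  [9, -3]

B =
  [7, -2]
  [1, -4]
A ⊗ B =
  [8, 3]
  [-2, -7]

Apply the min-plus product entry-by-entry:
  C[0][0] = min over k of (A[0][0] + B[0][0] = 9 + 7 = 16, A[0][1] + B[1][0] = 7 + 1 = 8) = 8 (attained at k = 1)
  C[0][1] = min over k of (A[0][0] + B[0][1] = 9 + -2 = 7, A[0][1] + B[1][1] = 7 + -4 = 3) = 3 (attained at k = 1)
  C[1][0] = min over k of (A[1][0] + B[0][0] = 9 + 7 = 16, A[1][1] + B[1][0] = -3 + 1 = -2) = -2 (attained at k = 1)
  C[1][1] = min over k of (A[1][0] + B[0][1] = 9 + -2 = 7, A[1][1] + B[1][1] = -3 + -4 = -7) = -7 (attained at k = 1)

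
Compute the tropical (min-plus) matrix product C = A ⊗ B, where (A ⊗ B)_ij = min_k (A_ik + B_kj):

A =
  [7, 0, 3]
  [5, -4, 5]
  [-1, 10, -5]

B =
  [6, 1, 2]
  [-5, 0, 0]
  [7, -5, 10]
A ⊗ B =
  [-5, -2, 0]
  [-9, -4, -4]
  [2, -10, 1]

Apply the min-plus product entry-by-entry:
  C[0][0] = min over k of (A[0][0] + B[0][0] = 7 + 6 = 13, A[0][1] + B[1][0] = 0 + -5 = -5, A[0][2] + B[2][0] = 3 + 7 = 10) = -5 (attained at k = 1)
  C[0][1] = min over k of (A[0][0] + B[0][1] = 7 + 1 = 8, A[0][1] + B[1][1] = 0 + 0 = 0, A[0][2] + B[2][1] = 3 + -5 = -2) = -2 (attained at k = 2)
  C[0][2] = min over k of (A[0][0] + B[0][2] = 7 + 2 = 9, A[0][1] + B[1][2] = 0 + 0 = 0, A[0][2] + B[2][2] = 3 + 10 = 13) = 0 (attained at k = 1)
  C[1][0] = min over k of (A[1][0] + B[0][0] = 5 + 6 = 11, A[1][1] + B[1][0] = -4 + -5 = -9, A[1][2] + B[2][0] = 5 + 7 = 12) = -9 (attained at k = 1)
  C[1][1] = min over k of (A[1][0] + B[0][1] = 5 + 1 = 6, A[1][1] + B[1][1] = -4 + 0 = -4, A[1][2] + B[2][1] = 5 + -5 = 0) = -4 (attained at k = 1)
  C[1][2] = min over k of (A[1][0] + B[0][2] = 5 + 2 = 7, A[1][1] + B[1][2] = -4 + 0 = -4, A[1][2] + B[2][2] = 5 + 10 = 15) = -4 (attained at k = 1)
  C[2][0] = min over k of (A[2][0] + B[0][0] = -1 + 6 = 5, A[2][1] + B[1][0] = 10 + -5 = 5, A[2][2] + B[2][0] = -5 + 7 = 2) = 2 (attained at k = 2)
  C[2][1] = min over k of (A[2][0] + B[0][1] = -1 + 1 = 0, A[2][1] + B[1][1] = 10 + 0 = 10, A[2][2] + B[2][1] = -5 + -5 = -10) = -10 (attained at k = 2)
  C[2][2] = min over k of (A[2][0] + B[0][2] = -1 + 2 = 1, A[2][1] + B[1][2] = 10 + 0 = 10, A[2][2] + B[2][2] = -5 + 10 = 5) = 1 (attained at k = 0)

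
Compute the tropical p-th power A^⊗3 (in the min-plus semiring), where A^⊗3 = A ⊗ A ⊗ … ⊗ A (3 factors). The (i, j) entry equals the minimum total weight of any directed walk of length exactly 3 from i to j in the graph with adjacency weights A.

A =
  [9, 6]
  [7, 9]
A^⊗3 =
  [22, 19]
  [20, 22]

Each entry (A^⊗3)_ij equals the minimum over all length-3 walks i = v_0 → v_1 → … → v_3 = j of Σ_t A[v_t][v_{t+1}]. For example, for (i, j) = (0, 1) we minimise over 4 possible intermediate vertex sequences; the minimum is 19, attained along the walk 0 → 1 → 0 → 1.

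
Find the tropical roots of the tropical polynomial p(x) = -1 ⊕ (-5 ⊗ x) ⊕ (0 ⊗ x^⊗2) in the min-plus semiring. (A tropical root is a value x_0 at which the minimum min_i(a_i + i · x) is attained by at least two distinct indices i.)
Roots: {-5, 4}

Each tropical root is a break point of the lower envelope of the lines y = a_i + i · x (there are 3 lines, with slopes 0, 1, ..., 2). Only the lines that attain the minimum somewhere contribute to roots; other lines are dominated. Here the surviving (envelope) indices are i = 2, i = 1, i = 0.
Intersections between consecutive envelope lines give the roots: for adjacent envelope indices i < j the intersection is x = (a_i − a_j) / (j − i). Reading off the sorted break points: {-5, 4}.
Verification: at each break x_0, at least two indices attain the minimum of min_i(a_i + i · x_0).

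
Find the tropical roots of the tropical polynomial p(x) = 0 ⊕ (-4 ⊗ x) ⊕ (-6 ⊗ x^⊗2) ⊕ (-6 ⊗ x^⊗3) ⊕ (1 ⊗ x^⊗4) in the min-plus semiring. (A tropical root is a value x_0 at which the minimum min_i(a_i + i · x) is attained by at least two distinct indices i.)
Roots: {-7, 0, 2, 4}

Each tropical root is a break point of the lower envelope of the lines y = a_i + i · x (there are 5 lines, with slopes 0, 1, ..., 4). Only the lines that attain the minimum somewhere contribute to roots; other lines are dominated. Here the surviving (envelope) indices are i = 4, i = 3, i = 2, i = 1, i = 0.
Intersections between consecutive envelope lines give the roots: for adjacent envelope indices i < j the intersection is x = (a_i − a_j) / (j − i). Reading off the sorted break points: {-7, 0, 2, 4}.
Verification: at each break x_0, at least two indices attain the minimum of min_i(a_i + i · x_0).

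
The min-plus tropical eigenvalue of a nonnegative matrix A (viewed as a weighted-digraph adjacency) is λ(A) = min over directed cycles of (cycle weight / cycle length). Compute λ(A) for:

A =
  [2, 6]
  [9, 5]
λ(A) = 2

Enumerate directed cycles and compute their means (weight / length). Sample:
  cycle 0 → 0: weight = 2, length = 1, mean = 2/1 ≈ 2.000
  cycle 1 → 1: weight = 5, length = 1, mean = 5/1 ≈ 5.000
  cycle 0 → 1 → 0: weight = 15, length = 2, mean = 15/2 ≈ 7.500
  cycle 1 → 0 → 1: weight = 15, length = 2, mean = 15/2 ≈ 7.500
Minimum mean = 2.000, attained e.g. along the cycle 0 → 0 with weight 2 and length 1. So λ(A) = 2/1 = 2.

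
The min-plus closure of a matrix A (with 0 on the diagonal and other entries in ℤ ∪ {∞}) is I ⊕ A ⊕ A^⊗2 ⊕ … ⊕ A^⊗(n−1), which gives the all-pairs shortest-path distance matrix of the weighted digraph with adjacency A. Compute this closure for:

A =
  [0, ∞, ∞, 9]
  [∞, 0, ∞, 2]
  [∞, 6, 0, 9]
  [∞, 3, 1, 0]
Closure =
  [0, 12, 10, 9]
  [∞, 0, 3, 2]
  [∞, 6, 0, 8]
  [∞, 3, 1, 0]

This is the Floyd-Warshall all-pairs shortest-path computation. For each intermediate vertex k = 0, 1, …, 3, update dist[i][j] ← min(dist[i][j], dist[i][k] + dist[k][j]). The final matrix gives, for each (i, j), the minimum total weight of any directed path from i to j (possibly empty when i = j).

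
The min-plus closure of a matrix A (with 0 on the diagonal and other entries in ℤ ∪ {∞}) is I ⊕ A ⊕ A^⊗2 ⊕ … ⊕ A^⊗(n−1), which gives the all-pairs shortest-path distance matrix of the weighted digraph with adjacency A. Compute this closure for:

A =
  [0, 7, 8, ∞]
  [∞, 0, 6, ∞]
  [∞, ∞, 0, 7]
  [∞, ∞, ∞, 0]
Closure =
  [0, 7, 8, 15]
  [∞, 0, 6, 13]
  [∞, ∞, 0, 7]
  [∞, ∞, ∞, 0]

This is the Floyd-Warshall all-pairs shortest-path computation. For each intermediate vertex k = 0, 1, …, 3, update dist[i][j] ← min(dist[i][j], dist[i][k] + dist[k][j]). The final matrix gives, for each (i, j), the minimum total weight of any directed path from i to j (possibly empty when i = j).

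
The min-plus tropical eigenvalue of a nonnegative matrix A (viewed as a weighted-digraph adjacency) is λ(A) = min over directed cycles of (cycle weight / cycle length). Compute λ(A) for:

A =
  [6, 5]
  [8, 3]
λ(A) = 3

Enumerate directed cycles and compute their means (weight / length). Sample:
  cycle 0 → 0: weight = 6, length = 1, mean = 6/1 ≈ 6.000
  cycle 1 → 1: weight = 3, length = 1, mean = 3/1 ≈ 3.000
  cycle 0 → 1 → 0: weight = 13, length = 2, mean = 13/2 ≈ 6.500
  cycle 1 → 0 → 1: weight = 13, length = 2, mean = 13/2 ≈ 6.500
Minimum mean = 3.000, attained e.g. along the cycle 1 → 1 with weight 3 and length 1. So λ(A) = 3/1 = 3.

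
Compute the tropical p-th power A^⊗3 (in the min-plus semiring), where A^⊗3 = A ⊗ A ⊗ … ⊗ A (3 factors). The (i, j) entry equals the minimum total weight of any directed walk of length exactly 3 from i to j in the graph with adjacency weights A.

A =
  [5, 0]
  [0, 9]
A^⊗3 =
  [5, 0]
  [0, 5]

Each entry (A^⊗3)_ij equals the minimum over all length-3 walks i = v_0 → v_1 → … → v_3 = j of Σ_t A[v_t][v_{t+1}]. For example, for (i, j) = (0, 1) we minimise over 4 possible intermediate vertex sequences; the minimum is 0, attained along the walk 0 → 1 → 0 → 1.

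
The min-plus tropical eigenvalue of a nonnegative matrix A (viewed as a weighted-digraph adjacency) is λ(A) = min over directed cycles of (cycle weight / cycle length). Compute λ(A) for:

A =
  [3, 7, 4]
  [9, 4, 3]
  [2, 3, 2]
λ(A) = 2

Enumerate directed cycles and compute their means (weight / length). Sample:
  cycle 0 → 0: weight = 3, length = 1, mean = 3/1 ≈ 3.000
  cycle 1 → 1: weight = 4, length = 1, mean = 4/1 ≈ 4.000
  cycle 2 → 2: weight = 2, length = 1, mean = 2/1 ≈ 2.000
  cycle 0 → 1 → 0: weight = 16, length = 2, mean = 16/2 ≈ 8.000
  cycle 0 → 2 → 0: weight = 6, length = 2, mean = 6/2 ≈ 3.000
  cycle 1 → 0 → 1: weight = 16, length = 2, mean = 16/2 ≈ 8.000
Minimum mean = 2.000, attained e.g. along the cycle 2 → 2 with weight 2 and length 1. So λ(A) = 2/1 = 2.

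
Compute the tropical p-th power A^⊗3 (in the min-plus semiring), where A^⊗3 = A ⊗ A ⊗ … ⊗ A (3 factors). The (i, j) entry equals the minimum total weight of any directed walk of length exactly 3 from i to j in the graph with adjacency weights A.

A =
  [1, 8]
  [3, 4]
A^⊗3 =
  [3, 10]
  [5, 12]

Each entry (A^⊗3)_ij equals the minimum over all length-3 walks i = v_0 → v_1 → … → v_3 = j of Σ_t A[v_t][v_{t+1}]. For example, for (i, j) = (0, 1) we minimise over 4 possible intermediate vertex sequences; the minimum is 10, attained along the walk 0 → 0 → 0 → 1.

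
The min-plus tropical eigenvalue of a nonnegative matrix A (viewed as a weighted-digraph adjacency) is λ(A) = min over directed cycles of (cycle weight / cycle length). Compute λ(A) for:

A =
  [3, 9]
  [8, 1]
λ(A) = 1

Enumerate directed cycles and compute their means (weight / length). Sample:
  cycle 0 → 0: weight = 3, length = 1, mean = 3/1 ≈ 3.000
  cycle 1 → 1: weight = 1, length = 1, mean = 1/1 ≈ 1.000
  cycle 0 → 1 → 0: weight = 17, length = 2, mean = 17/2 ≈ 8.500
  cycle 1 → 0 → 1: weight = 17, length = 2, mean = 17/2 ≈ 8.500
Minimum mean = 1.000, attained e.g. along the cycle 1 → 1 with weight 1 and length 1. So λ(A) = 1/1 = 1.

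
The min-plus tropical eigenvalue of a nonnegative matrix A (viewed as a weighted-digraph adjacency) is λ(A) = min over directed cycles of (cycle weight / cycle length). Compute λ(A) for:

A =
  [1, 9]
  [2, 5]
λ(A) = 1

Enumerate directed cycles and compute their means (weight / length). Sample:
  cycle 0 → 0: weight = 1, length = 1, mean = 1/1 ≈ 1.000
  cycle 1 → 1: weight = 5, length = 1, mean = 5/1 ≈ 5.000
  cycle 0 → 1 → 0: weight = 11, length = 2, mean = 11/2 ≈ 5.500
  cycle 1 → 0 → 1: weight = 11, length = 2, mean = 11/2 ≈ 5.500
Minimum mean = 1.000, attained e.g. along the cycle 0 → 0 with weight 1 and length 1. So λ(A) = 1/1 = 1.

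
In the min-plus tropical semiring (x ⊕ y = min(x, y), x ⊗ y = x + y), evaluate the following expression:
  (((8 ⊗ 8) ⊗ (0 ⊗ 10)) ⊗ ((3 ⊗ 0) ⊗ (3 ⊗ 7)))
(((8 ⊗ 8) ⊗ (0 ⊗ 10)) ⊗ ((3 ⊗ 0) ⊗ (3 ⊗ 7))) = 39

Expand innermost to outermost. Recall ⊕ takes the minimum of its arguments and ⊗ takes their sum. Working out the expression (((8 ⊗ 8) ⊗ (0 ⊗ 10)) ⊗ ((3 ⊗ 0) ⊗ (3 ⊗ 7))) gives 39.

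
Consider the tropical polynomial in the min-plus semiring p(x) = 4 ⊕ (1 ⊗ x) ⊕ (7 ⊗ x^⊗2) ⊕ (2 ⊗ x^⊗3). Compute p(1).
p(1) = 2

A tropical monomial a ⊗ x^⊗i evaluates to a + i · x. Evaluating each term at x = 1:
  Term 0 contributes 4 + 0 · 1 = 4
  Term 1 contributes 1 + 1 · 1 = 2
  Term 2 contributes 7 + 2 · 1 = 9
  Term 3 contributes 2 + 3 · 1 = 5
p(1) = ⊕ of these = min[4, 2, 9, 5] = 2.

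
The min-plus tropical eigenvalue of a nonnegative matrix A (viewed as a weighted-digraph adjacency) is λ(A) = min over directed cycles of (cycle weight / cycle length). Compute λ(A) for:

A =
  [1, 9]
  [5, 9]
λ(A) = 1

Enumerate directed cycles and compute their means (weight / length). Sample:
  cycle 0 → 0: weight = 1, length = 1, mean = 1/1 ≈ 1.000
  cycle 1 → 1: weight = 9, length = 1, mean = 9/1 ≈ 9.000
  cycle 0 → 1 → 0: weight = 14, length = 2, mean = 14/2 ≈ 7.000
  cycle 1 → 0 → 1: weight = 14, length = 2, mean = 14/2 ≈ 7.000
Minimum mean = 1.000, attained e.g. along the cycle 0 → 0 with weight 1 and length 1. So λ(A) = 1/1 = 1.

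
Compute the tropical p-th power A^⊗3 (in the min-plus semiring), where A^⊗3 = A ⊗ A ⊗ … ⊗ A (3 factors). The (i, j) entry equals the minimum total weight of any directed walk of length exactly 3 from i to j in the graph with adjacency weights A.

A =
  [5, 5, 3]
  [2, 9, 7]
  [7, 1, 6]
A^⊗3 =
  [6, 9, 10]
  [9, 6, 10]
  [8, 8, 6]

Each entry (A^⊗3)_ij equals the minimum over all length-3 walks i = v_0 → v_1 → … → v_3 = j of Σ_t A[v_t][v_{t+1}]. For example, for (i, j) = (0, 2) we minimise over 9 possible intermediate vertex sequences; the minimum is 10, attained along the walk 0 → 1 → 0 → 2.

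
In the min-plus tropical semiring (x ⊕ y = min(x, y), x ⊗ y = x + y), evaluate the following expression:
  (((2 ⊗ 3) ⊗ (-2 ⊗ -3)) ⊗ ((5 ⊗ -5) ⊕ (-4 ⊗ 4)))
(((2 ⊗ 3) ⊗ (-2 ⊗ -3)) ⊗ ((5 ⊗ -5) ⊕ (-4 ⊗ 4))) = 0

Expand innermost to outermost. Recall ⊕ takes the minimum of its arguments and ⊗ takes their sum. Working out the expression (((2 ⊗ 3) ⊗ (-2 ⊗ -3)) ⊗ ((5 ⊗ -5) ⊕ (-4 ⊗ 4))) gives 0.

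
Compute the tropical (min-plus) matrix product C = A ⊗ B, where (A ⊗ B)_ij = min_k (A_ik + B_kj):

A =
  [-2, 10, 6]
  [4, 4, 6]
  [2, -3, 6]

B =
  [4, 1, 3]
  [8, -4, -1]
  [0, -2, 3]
A ⊗ B =
  [2, -1, 1]
  [6, 0, 3]
  [5, -7, -4]

Apply the min-plus product entry-by-entry:
  C[0][0] = min over k of (A[0][0] + B[0][0] = -2 + 4 = 2, A[0][1] + B[1][0] = 10 + 8 = 18, A[0][2] + B[2][0] = 6 + 0 = 6) = 2 (attained at k = 0)
  C[0][1] = min over k of (A[0][0] + B[0][1] = -2 + 1 = -1, A[0][1] + B[1][1] = 10 + -4 = 6, A[0][2] + B[2][1] = 6 + -2 = 4) = -1 (attained at k = 0)
  C[0][2] = min over k of (A[0][0] + B[0][2] = -2 + 3 = 1, A[0][1] + B[1][2] = 10 + -1 = 9, A[0][2] + B[2][2] = 6 + 3 = 9) = 1 (attained at k = 0)
  C[1][0] = min over k of (A[1][0] + B[0][0] = 4 + 4 = 8, A[1][1] + B[1][0] = 4 + 8 = 12, A[1][2] + B[2][0] = 6 + 0 = 6) = 6 (attained at k = 2)
  C[1][1] = min over k of (A[1][0] + B[0][1] = 4 + 1 = 5, A[1][1] + B[1][1] = 4 + -4 = 0, A[1][2] + B[2][1] = 6 + -2 = 4) = 0 (attained at k = 1)
  C[1][2] = min over k of (A[1][0] + B[0][2] = 4 + 3 = 7, A[1][1] + B[1][2] = 4 + -1 = 3, A[1][2] + B[2][2] = 6 + 3 = 9) = 3 (attained at k = 1)
  C[2][0] = min over k of (A[2][0] + B[0][0] = 2 + 4 = 6, A[2][1] + B[1][0] = -3 + 8 = 5, A[2][2] + B[2][0] = 6 + 0 = 6) = 5 (attained at k = 1)
  C[2][1] = min over k of (A[2][0] + B[0][1] = 2 + 1 = 3, A[2][1] + B[1][1] = -3 + -4 = -7, A[2][2] + B[2][1] = 6 + -2 = 4) = -7 (attained at k = 1)
  C[2][2] = min over k of (A[2][0] + B[0][2] = 2 + 3 = 5, A[2][1] + B[1][2] = -3 + -1 = -4, A[2][2] + B[2][2] = 6 + 3 = 9) = -4 (attained at k = 1)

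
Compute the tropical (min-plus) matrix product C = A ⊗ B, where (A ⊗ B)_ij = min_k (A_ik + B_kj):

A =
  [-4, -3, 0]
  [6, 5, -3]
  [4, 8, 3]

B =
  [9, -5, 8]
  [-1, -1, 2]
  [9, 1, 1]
A ⊗ B =
  [-4, -9, -1]
  [4, -2, -2]
  [7, -1, 4]

Apply the min-plus product entry-by-entry:
  C[0][0] = min over k of (A[0][0] + B[0][0] = -4 + 9 = 5, A[0][1] + B[1][0] = -3 + -1 = -4, A[0][2] + B[2][0] = 0 + 9 = 9) = -4 (attained at k = 1)
  C[0][1] = min over k of (A[0][0] + B[0][1] = -4 + -5 = -9, A[0][1] + B[1][1] = -3 + -1 = -4, A[0][2] + B[2][1] = 0 + 1 = 1) = -9 (attained at k = 0)
  C[0][2] = min over k of (A[0][0] + B[0][2] = -4 + 8 = 4, A[0][1] + B[1][2] = -3 + 2 = -1, A[0][2] + B[2][2] = 0 + 1 = 1) = -1 (attained at k = 1)
  C[1][0] = min over k of (A[1][0] + B[0][0] = 6 + 9 = 15, A[1][1] + B[1][0] = 5 + -1 = 4, A[1][2] + B[2][0] = -3 + 9 = 6) = 4 (attained at k = 1)
  C[1][1] = min over k of (A[1][0] + B[0][1] = 6 + -5 = 1, A[1][1] + B[1][1] = 5 + -1 = 4, A[1][2] + B[2][1] = -3 + 1 = -2) = -2 (attained at k = 2)
  C[1][2] = min over k of (A[1][0] + B[0][2] = 6 + 8 = 14, A[1][1] + B[1][2] = 5 + 2 = 7, A[1][2] + B[2][2] = -3 + 1 = -2) = -2 (attained at k = 2)
  C[2][0] = min over k of (A[2][0] + B[0][0] = 4 + 9 = 13, A[2][1] + B[1][0] = 8 + -1 = 7, A[2][2] + B[2][0] = 3 + 9 = 12) = 7 (attained at k = 1)
  C[2][1] = min over k of (A[2][0] + B[0][1] = 4 + -5 = -1, A[2][1] + B[1][1] = 8 + -1 = 7, A[2][2] + B[2][1] = 3 + 1 = 4) = -1 (attained at k = 0)
  C[2][2] = min over k of (A[2][0] + B[0][2] = 4 + 8 = 12, A[2][1] + B[1][2] = 8 + 2 = 10, A[2][2] + B[2][2] = 3 + 1 = 4) = 4 (attained at k = 2)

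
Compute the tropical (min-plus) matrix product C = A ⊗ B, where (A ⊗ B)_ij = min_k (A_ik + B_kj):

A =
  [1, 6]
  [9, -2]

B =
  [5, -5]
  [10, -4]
A ⊗ B =
  [6, -4]
  [8, -6]

Apply the min-plus product entry-by-entry:
  C[0][0] = min over k of (A[0][0] + B[0][0] = 1 + 5 = 6, A[0][1] + B[1][0] = 6 + 10 = 16) = 6 (attained at k = 0)
  C[0][1] = min over k of (A[0][0] + B[0][1] = 1 + -5 = -4, A[0][1] + B[1][1] = 6 + -4 = 2) = -4 (attained at k = 0)
  C[1][0] = min over k of (A[1][0] + B[0][0] = 9 + 5 = 14, A[1][1] + B[1][0] = -2 + 10 = 8) = 8 (attained at k = 1)
  C[1][1] = min over k of (A[1][0] + B[0][1] = 9 + -5 = 4, A[1][1] + B[1][1] = -2 + -4 = -6) = -6 (attained at k = 1)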